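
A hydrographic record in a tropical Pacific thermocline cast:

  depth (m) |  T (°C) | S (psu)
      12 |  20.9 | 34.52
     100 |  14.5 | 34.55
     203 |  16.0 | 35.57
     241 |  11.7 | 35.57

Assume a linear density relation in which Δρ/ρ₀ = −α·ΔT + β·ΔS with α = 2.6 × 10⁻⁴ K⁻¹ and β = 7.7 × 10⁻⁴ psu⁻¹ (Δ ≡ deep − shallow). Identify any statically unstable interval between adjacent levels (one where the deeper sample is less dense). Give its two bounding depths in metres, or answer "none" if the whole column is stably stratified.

Evaluate Δρ/ρ₀ = −αΔT + βΔS across each adjacent pair:
  12–100 m: −αΔT+βΔS = −(2.6 × 10⁻⁴)(-6.4)+(7.7 × 10⁻⁴)(+0.03) = 1.7 × 10⁻³ → stable
  100–203 m: −αΔT+βΔS = −(2.6 × 10⁻⁴)(+1.5)+(7.7 × 10⁻⁴)(+1.02) = 4.0 × 10⁻⁴ → stable
  203–241 m: −αΔT+βΔS = −(2.6 × 10⁻⁴)(-4.3)+(7.7 × 10⁻⁴)(+0.00) = 1.1 × 10⁻³ → stable
Every interval has Δρ > 0: the column is stably stratified throughout.

none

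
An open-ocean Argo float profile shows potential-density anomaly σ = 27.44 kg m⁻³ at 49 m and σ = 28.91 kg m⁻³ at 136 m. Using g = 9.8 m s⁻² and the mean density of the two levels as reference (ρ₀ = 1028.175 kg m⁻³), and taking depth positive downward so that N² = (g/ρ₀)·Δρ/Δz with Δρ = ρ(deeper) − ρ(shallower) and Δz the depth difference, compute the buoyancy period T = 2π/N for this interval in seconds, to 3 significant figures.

495 s

Δρ = 1028.91 − 1027.44 = 1.47 kg m⁻³ over Δz = 136 − 49 = 87 m.
N² = (9.8/1028.175) × (1.47/87) = 1.6105 × 10⁻⁴ s⁻².
N = √(1.6105 × 10⁻⁴) = 0.012691 rad s⁻¹, so T = 2π/N = 495.09 s ≈ 495 s.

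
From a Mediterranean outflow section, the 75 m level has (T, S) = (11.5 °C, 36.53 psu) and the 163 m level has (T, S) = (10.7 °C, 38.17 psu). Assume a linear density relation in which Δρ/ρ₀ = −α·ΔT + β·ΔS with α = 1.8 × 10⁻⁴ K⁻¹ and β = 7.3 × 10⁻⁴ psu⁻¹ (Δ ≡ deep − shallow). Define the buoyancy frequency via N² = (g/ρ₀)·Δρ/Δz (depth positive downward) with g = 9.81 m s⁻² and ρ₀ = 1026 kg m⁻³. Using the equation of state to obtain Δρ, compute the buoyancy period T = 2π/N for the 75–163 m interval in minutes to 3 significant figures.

ΔT = -0.8 K, ΔS = +1.64 psu (deep − shallow).
Δρ/ρ₀ = −αΔT + βΔS = 1.44 × 10⁻⁴ + 1.1972 × 10⁻³ = 1.3412 × 10⁻³, so Δρ ≈ 1.376 kg m⁻³.
N² = (g/ρ₀)·Δρ/Δz = g·(Δρ/ρ₀)/Δz = 9.81 × 1.3412 × 10⁻³ / 88 = 1.4951 × 10⁻⁴ s⁻².
N = √(1.4951 × 10⁻⁴) = 0.012227 rad s⁻¹ → T = 2π/N = 513.88 s = 8.5647 min ≈ 8.56 min.

8.56 min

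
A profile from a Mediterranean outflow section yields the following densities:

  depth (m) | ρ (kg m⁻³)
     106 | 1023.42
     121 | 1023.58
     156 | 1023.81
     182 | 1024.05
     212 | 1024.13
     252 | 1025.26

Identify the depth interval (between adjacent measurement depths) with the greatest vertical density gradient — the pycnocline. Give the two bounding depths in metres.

Compute the density gradient over each adjacent pair:
  106–121 m: Δρ/Δz = 0.16/15 = 0.011 kg m⁻⁴
  121–156 m: Δρ/Δz = 0.23/35 = 6.6 × 10⁻³ kg m⁻⁴
  156–182 m: Δρ/Δz = 0.24/26 = 9.2 × 10⁻³ kg m⁻⁴
  182–212 m: Δρ/Δz = 0.08/30 = 2.7 × 10⁻³ kg m⁻⁴
  212–252 m: Δρ/Δz = 1.13/40 = 0.028 kg m⁻⁴
The largest gradient is in the 212–252 m interval — the pycnocline.

212–252 m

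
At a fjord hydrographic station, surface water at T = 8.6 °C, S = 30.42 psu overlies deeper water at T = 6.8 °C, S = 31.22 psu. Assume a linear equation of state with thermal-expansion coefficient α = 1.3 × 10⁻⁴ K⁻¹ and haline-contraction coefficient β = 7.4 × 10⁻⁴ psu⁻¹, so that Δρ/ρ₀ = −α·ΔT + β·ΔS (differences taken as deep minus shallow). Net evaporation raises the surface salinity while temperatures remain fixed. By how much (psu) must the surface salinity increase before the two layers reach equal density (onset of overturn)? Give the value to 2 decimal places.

Neutral buoyancy requires −α(T_deep − T_surf) + β(S_deep − S_surf′) = 0.
S_surf′ = S_deep − (α/β)·ΔT = 31.22 − (1.3 × 10⁻⁴/7.4 × 10⁻⁴)·(-1.8) = 31.5362 psu.
Increase required: 31.5362 − 30.42 = 1.1162 psu.

1.12 psu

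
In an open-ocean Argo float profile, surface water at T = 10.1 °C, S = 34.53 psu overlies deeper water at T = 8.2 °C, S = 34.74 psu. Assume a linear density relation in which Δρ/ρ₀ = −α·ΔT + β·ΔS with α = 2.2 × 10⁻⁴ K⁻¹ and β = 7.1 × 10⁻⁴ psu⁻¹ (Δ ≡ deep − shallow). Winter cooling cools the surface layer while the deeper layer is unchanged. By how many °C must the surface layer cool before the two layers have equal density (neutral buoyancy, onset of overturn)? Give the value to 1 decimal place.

Neutral buoyancy requires Δρ = 0, i.e. −α(T_deep − T_surf′) + β(S_deep − S_surf) = 0.
T_surf′ = T_deep − (β/α)·ΔS = 8.2 − (7.1 × 10⁻⁴/2.2 × 10⁻⁴)·(+0.21) = 7.522 °C.
Cooling required: 10.1 − (7.522) = 2.578 °C.

2.6 °C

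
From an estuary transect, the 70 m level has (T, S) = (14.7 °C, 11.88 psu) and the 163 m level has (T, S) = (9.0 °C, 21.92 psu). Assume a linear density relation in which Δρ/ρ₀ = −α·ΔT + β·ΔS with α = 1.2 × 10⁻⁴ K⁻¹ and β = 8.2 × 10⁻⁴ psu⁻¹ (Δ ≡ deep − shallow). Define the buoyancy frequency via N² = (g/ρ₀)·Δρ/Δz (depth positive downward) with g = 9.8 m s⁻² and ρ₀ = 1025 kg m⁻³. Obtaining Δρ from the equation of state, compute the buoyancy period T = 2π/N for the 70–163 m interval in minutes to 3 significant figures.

ΔT = -5.7 K, ΔS = +10.04 psu (deep − shallow).
Δρ/ρ₀ = −αΔT + βΔS = 6.84 × 10⁻⁴ + 8.2328 × 10⁻³ = 8.9168 × 10⁻³, so Δρ ≈ 9.140 kg m⁻³.
N² = (g/ρ₀)·Δρ/Δz = g·(Δρ/ρ₀)/Δz = 9.8 × 8.9168 × 10⁻³ / 93 = 9.3962 × 10⁻⁴ s⁻².
N = √(9.3962 × 10⁻⁴) = 0.030653 rad s⁻¹ → T = 2π/N = 204.98 s = 3.4163 min ≈ 3.42 min.

3.42 min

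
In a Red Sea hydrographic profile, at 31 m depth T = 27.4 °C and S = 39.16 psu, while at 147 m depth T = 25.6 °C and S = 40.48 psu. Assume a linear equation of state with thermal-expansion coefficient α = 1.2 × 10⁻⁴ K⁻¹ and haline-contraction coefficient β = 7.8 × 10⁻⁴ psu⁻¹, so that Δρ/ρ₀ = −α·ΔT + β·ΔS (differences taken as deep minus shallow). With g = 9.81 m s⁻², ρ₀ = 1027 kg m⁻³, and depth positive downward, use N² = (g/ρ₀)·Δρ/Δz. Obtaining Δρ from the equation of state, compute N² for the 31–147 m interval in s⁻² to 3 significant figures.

ΔT = -1.8 K, ΔS = +1.32 psu (deep − shallow).
Δρ/ρ₀ = −αΔT + βΔS = 2.16 × 10⁻⁴ + 1.0296 × 10⁻³ = 1.2456 × 10⁻³, so Δρ ≈ 1.279 kg m⁻³.
N² = (g/ρ₀)·Δρ/Δz = g·(Δρ/ρ₀)/Δz = 9.81 × 1.2456 × 10⁻³ / 116 = 1.0534 × 10⁻⁴ s⁻² ≈ 1.05 × 10⁻⁴ s⁻².

1.05 × 10⁻⁴ s⁻²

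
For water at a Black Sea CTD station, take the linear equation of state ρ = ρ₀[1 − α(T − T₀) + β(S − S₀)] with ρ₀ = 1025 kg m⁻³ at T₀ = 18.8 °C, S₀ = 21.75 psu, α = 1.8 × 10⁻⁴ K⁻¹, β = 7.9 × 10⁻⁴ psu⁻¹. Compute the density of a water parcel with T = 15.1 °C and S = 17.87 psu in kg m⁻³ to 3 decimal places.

1022.541 kg m⁻³

T − T₀ = -3.7 K, S − S₀ = -3.88 psu.
Bracket = 1 − α·(-3.7) + β·(-3.88) = 1 + (-2.3992 × 10⁻³) = 0.9976008.
ρ = 1025 × 0.9976008 = 1022.541 kg m⁻³.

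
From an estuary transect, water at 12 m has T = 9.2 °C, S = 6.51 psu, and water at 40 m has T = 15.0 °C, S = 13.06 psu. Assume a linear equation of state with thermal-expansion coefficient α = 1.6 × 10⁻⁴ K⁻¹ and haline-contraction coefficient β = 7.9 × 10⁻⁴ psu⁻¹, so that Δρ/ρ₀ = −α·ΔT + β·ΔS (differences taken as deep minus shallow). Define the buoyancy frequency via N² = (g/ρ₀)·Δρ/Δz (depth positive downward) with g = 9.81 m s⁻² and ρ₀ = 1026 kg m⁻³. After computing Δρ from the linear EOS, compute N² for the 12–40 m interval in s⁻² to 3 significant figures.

1.49 × 10⁻³ s⁻²

ΔT = +5.8 K, ΔS = +6.55 psu (deep − shallow).
Δρ/ρ₀ = −αΔT + βΔS = -9.28 × 10⁻⁴ + 5.1745 × 10⁻³ = 4.2465 × 10⁻³, so Δρ ≈ 4.357 kg m⁻³.
N² = (g/ρ₀)·Δρ/Δz = g·(Δρ/ρ₀)/Δz = 9.81 × 4.2465 × 10⁻³ / 28 = 1.4878 × 10⁻³ s⁻² ≈ 1.49 × 10⁻³ s⁻².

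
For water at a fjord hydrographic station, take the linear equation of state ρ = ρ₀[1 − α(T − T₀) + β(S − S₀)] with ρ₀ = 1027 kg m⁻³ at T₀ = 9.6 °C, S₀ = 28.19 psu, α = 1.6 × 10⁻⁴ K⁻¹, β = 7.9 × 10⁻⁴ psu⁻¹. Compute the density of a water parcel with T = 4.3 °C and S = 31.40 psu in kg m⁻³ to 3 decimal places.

1030.475 kg m⁻³

T − T₀ = -5.3 K, S − S₀ = +3.21 psu.
Bracket = 1 − α·(-5.3) + β·(+3.21) = 1 + (3.3839 × 10⁻³) = 1.0033839.
ρ = 1027 × 1.0033839 = 1030.475 kg m⁻³.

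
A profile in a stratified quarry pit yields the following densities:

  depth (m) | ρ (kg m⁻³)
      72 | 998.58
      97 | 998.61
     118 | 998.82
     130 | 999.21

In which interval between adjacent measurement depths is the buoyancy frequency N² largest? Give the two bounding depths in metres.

118–130 m

Compute the density gradient over each adjacent pair:
  72–97 m: Δρ/Δz = 0.03/25 = 1.2 × 10⁻³ kg m⁻⁴
  97–118 m: Δρ/Δz = 0.21/21 = 0.010 kg m⁻⁴
  118–130 m: Δρ/Δz = 0.39/12 = 0.033 kg m⁻⁴
The largest gradient is in the 118–130 m interval — the pycnocline.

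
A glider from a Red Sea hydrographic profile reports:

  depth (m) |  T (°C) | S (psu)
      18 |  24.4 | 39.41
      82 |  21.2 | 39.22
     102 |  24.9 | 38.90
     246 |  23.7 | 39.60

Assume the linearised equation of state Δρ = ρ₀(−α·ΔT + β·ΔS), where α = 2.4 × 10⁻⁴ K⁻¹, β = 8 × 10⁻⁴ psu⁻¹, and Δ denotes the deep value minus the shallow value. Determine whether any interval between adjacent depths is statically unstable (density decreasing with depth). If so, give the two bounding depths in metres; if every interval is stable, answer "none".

Evaluate Δρ/ρ₀ = −αΔT + βΔS across each adjacent pair:
  18–82 m: −αΔT+βΔS = −(2.4 × 10⁻⁴)(-3.2)+(8 × 10⁻⁴)(-0.19) = 6.2 × 10⁻⁴ → stable
  82–102 m: −αΔT+βΔS = −(2.4 × 10⁻⁴)(+3.7)+(8 × 10⁻⁴)(-0.32) = -1.1 × 10⁻³ → UNSTABLE
  102–246 m: −αΔT+βΔS = −(2.4 × 10⁻⁴)(-1.2)+(8 × 10⁻⁴)(+0.70) = 8.5 × 10⁻⁴ → stable
The 82–102 m interval has Δρ < 0: lighter water underlies denser water.

82–102 m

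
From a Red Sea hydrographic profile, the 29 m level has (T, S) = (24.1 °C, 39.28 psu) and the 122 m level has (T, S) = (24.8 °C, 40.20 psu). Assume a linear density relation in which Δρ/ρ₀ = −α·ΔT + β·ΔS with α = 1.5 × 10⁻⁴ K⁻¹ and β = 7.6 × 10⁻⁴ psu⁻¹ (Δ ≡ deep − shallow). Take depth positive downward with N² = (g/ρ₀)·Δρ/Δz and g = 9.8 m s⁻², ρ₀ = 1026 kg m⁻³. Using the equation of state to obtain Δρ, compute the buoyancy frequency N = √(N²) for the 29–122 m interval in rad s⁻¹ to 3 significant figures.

ΔT = +0.7 K, ΔS = +0.92 psu (deep − shallow).
Δρ/ρ₀ = −αΔT + βΔS = -1.05 × 10⁻⁴ + 6.992 × 10⁻⁴ = 5.942 × 10⁻⁴, so Δρ ≈ 0.6096 kg m⁻³.
N² = (g/ρ₀)·Δρ/Δz = g·(Δρ/ρ₀)/Δz = 9.8 × 5.942 × 10⁻⁴ / 93 = 6.2615 × 10⁻⁵ s⁻².
N = √(6.2615 × 10⁻⁵) = 7.9130 × 10⁻³ rad s⁻¹ ≈ 7.91 × 10⁻³ rad s⁻¹.

7.91 × 10⁻³ rad s⁻¹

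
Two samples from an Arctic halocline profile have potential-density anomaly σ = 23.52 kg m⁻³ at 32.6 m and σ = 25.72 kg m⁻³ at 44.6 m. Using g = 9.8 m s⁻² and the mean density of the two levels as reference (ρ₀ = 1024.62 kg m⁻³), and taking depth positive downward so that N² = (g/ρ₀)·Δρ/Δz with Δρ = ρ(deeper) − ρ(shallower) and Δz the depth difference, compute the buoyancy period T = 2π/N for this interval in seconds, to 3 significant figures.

150 s

Δρ = 1025.72 − 1023.52 = 2.20 kg m⁻³ over Δz = 44.6 − 32.6 = 12 m.
N² = (9.8/1024.62) × (2.20/12) = 1.7535 × 10⁻³ s⁻².
N = √(1.7535 × 10⁻³) = 0.041875 rad s⁻¹, so T = 2π/N = 150.05 s ≈ 150 s.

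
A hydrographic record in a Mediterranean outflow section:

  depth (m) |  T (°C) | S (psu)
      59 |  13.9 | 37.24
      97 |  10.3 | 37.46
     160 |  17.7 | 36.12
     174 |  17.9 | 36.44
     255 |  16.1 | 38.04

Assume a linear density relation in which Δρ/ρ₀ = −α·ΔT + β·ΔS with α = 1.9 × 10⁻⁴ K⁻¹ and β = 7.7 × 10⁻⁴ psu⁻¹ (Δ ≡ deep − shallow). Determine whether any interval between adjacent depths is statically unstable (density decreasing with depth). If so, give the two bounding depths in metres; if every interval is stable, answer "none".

Evaluate Δρ/ρ₀ = −αΔT + βΔS across each adjacent pair:
  59–97 m: −αΔT+βΔS = −(1.9 × 10⁻⁴)(-3.6)+(7.7 × 10⁻⁴)(+0.22) = 8.5 × 10⁻⁴ → stable
  97–160 m: −αΔT+βΔS = −(1.9 × 10⁻⁴)(+7.4)+(7.7 × 10⁻⁴)(-1.34) = -2.4 × 10⁻³ → UNSTABLE
  160–174 m: −αΔT+βΔS = −(1.9 × 10⁻⁴)(+0.2)+(7.7 × 10⁻⁴)(+0.32) = 2.1 × 10⁻⁴ → stable
  174–255 m: −αΔT+βΔS = −(1.9 × 10⁻⁴)(-1.8)+(7.7 × 10⁻⁴)(+1.60) = 1.6 × 10⁻³ → stable
The 97–160 m interval has Δρ < 0: lighter water underlies denser water.

97–160 m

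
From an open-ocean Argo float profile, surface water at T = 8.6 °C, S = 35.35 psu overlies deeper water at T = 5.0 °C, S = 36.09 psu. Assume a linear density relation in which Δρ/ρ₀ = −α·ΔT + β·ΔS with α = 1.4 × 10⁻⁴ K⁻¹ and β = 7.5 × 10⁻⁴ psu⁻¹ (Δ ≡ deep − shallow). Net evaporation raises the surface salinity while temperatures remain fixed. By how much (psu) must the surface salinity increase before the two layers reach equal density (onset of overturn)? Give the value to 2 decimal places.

Neutral buoyancy requires −α(T_deep − T_surf) + β(S_deep − S_surf′) = 0.
S_surf′ = S_deep − (α/β)·ΔT = 36.09 − (1.4 × 10⁻⁴/7.5 × 10⁻⁴)·(-3.6) = 36.7620 psu.
Increase required: 36.7620 − 35.35 = 1.4120 psu.

1.41 psu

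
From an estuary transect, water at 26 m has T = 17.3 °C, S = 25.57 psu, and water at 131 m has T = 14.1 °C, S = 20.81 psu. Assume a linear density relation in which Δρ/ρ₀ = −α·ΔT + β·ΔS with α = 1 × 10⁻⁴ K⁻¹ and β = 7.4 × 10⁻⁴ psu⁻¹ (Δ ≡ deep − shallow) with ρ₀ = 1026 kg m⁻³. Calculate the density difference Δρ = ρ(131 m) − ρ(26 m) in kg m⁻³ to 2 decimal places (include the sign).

ΔT = -3.2 K, ΔS = -4.76 psu (deep − shallow).
Δρ/ρ₀ = −(1 × 10⁻⁴)(-3.2) + (7.4 × 10⁻⁴)(-4.76) = -3.2024 × 10⁻³.
Δρ = 1026 × (-3.2024 × 10⁻³) = -3.29 kg m⁻³.
Negative Δρ: lighter below, statically unstable.

-3.29 kg m⁻³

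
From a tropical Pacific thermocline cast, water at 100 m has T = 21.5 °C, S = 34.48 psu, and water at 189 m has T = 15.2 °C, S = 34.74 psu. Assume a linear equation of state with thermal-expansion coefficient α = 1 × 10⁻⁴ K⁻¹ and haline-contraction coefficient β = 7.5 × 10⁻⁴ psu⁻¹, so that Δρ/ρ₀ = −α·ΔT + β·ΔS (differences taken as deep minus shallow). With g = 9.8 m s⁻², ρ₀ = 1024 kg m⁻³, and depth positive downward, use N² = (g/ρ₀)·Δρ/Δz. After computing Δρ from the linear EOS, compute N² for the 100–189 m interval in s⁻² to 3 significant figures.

ΔT = -6.3 K, ΔS = +0.26 psu (deep − shallow).
Δρ/ρ₀ = −αΔT + βΔS = 6.30 × 10⁻⁴ + 1.95 × 10⁻⁴ = 8.25 × 10⁻⁴, so Δρ ≈ 0.8448 kg m⁻³.
N² = (g/ρ₀)·Δρ/Δz = g·(Δρ/ρ₀)/Δz = 9.8 × 8.25 × 10⁻⁴ / 89 = 9.0843 × 10⁻⁵ s⁻² ≈ 9.08 × 10⁻⁵ s⁻².

9.08 × 10⁻⁵ s⁻²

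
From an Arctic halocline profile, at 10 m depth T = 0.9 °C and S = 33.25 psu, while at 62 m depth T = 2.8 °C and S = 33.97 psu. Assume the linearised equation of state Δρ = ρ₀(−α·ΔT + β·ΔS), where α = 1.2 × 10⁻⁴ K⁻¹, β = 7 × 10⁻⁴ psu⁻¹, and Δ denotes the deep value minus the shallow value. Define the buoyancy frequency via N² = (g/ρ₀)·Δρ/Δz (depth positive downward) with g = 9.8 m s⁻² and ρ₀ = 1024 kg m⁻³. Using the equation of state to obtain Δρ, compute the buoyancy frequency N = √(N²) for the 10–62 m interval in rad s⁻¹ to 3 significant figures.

7.21 × 10⁻³ rad s⁻¹

ΔT = +1.9 K, ΔS = +0.72 psu (deep − shallow).
Δρ/ρ₀ = −αΔT + βΔS = -2.28 × 10⁻⁴ + 5.04 × 10⁻⁴ = 2.76 × 10⁻⁴, so Δρ ≈ 0.2826 kg m⁻³.
N² = (g/ρ₀)·Δρ/Δz = g·(Δρ/ρ₀)/Δz = 9.8 × 2.76 × 10⁻⁴ / 52 = 5.2015 × 10⁻⁵ s⁻².
N = √(5.2015 × 10⁻⁵) = 7.2121 × 10⁻³ rad s⁻¹ ≈ 7.21 × 10⁻³ rad s⁻¹.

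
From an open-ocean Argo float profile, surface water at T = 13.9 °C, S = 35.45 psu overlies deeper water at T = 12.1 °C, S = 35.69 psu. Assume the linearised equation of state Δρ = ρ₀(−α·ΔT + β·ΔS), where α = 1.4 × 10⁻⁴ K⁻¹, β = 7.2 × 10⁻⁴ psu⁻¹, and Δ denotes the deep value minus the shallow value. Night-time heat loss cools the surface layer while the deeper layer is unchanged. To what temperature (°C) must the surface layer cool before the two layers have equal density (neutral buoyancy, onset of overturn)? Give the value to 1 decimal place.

Neutral buoyancy requires Δρ = 0, i.e. −α(T_deep − T_surf′) + β(S_deep − S_surf) = 0.
T_surf′ = T_deep − (β/α)·ΔS = 12.1 − (7.2 × 10⁻⁴/1.4 × 10⁻⁴)·(+0.24) = 10.866 °C.
Cooling required: 13.9 − (10.866) = 3.034 °C.

10.9 °C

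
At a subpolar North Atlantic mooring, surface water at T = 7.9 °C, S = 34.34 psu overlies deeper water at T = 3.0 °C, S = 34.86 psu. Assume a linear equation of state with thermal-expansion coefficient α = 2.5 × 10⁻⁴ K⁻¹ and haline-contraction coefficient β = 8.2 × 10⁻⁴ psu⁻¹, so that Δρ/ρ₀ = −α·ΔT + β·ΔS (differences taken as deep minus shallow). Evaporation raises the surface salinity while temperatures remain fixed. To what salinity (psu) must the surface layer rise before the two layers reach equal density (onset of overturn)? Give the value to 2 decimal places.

36.35 psu

Neutral buoyancy requires −α(T_deep − T_surf) + β(S_deep − S_surf′) = 0.
S_surf′ = S_deep − (α/β)·ΔT = 34.86 − (2.5 × 10⁻⁴/8.2 × 10⁻⁴)·(-4.9) = 36.3539 psu.
Increase required: 36.3539 − 34.34 = 2.0139 psu.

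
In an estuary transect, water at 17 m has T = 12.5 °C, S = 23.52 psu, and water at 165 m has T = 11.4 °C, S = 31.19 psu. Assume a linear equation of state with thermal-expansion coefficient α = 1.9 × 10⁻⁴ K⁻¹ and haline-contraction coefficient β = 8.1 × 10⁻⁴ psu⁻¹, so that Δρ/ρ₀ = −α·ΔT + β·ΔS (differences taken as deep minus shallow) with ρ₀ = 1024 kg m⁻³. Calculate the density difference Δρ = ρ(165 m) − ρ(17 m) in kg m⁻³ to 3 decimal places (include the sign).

+6.576 kg m⁻³

ΔT = -1.1 K, ΔS = +7.67 psu (deep − shallow).
Δρ/ρ₀ = −(1.9 × 10⁻⁴)(-1.1) + (8.1 × 10⁻⁴)(+7.67) = 6.4217 × 10⁻³.
Δρ = 1024 × (6.4217 × 10⁻³) = +6.576 kg m⁻³.
Positive Δρ: denser below, stable.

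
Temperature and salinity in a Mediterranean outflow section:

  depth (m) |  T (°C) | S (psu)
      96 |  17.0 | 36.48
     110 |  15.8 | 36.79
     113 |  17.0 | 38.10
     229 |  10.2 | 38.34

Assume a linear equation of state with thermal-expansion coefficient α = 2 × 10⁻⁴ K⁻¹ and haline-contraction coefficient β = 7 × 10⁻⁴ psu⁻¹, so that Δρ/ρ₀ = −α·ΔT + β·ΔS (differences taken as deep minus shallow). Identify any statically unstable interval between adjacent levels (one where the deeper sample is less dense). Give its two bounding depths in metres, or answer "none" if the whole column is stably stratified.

Evaluate Δρ/ρ₀ = −αΔT + βΔS across each adjacent pair:
  96–110 m: −αΔT+βΔS = −(2 × 10⁻⁴)(-1.2)+(7 × 10⁻⁴)(+0.31) = 4.6 × 10⁻⁴ → stable
  110–113 m: −αΔT+βΔS = −(2 × 10⁻⁴)(+1.2)+(7 × 10⁻⁴)(+1.31) = 6.8 × 10⁻⁴ → stable
  113–229 m: −αΔT+βΔS = −(2 × 10⁻⁴)(-6.8)+(7 × 10⁻⁴)(+0.24) = 1.5 × 10⁻³ → stable
Every interval has Δρ > 0: the column is stably stratified throughout.

none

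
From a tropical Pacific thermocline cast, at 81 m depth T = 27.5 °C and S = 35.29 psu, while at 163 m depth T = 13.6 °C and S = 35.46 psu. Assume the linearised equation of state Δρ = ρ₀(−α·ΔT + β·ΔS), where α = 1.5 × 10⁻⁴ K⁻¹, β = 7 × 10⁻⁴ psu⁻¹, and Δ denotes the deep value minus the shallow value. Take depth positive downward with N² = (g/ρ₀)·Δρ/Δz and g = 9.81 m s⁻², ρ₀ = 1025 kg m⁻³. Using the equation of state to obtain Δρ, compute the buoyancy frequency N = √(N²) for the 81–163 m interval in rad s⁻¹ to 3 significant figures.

ΔT = -13.9 K, ΔS = +0.17 psu (deep − shallow).
Δρ/ρ₀ = −αΔT + βΔS = 2.085 × 10⁻³ + 1.19 × 10⁻⁴ = 2.204 × 10⁻³, so Δρ ≈ 2.259 kg m⁻³.
N² = (g/ρ₀)·Δρ/Δz = g·(Δρ/ρ₀)/Δz = 9.81 × 2.204 × 10⁻³ / 82 = 2.6367 × 10⁻⁴ s⁻².
N = √(2.6367 × 10⁻⁴) = 0.016238 rad s⁻¹ ≈ 0.0162 rad s⁻¹.

0.0162 rad s⁻¹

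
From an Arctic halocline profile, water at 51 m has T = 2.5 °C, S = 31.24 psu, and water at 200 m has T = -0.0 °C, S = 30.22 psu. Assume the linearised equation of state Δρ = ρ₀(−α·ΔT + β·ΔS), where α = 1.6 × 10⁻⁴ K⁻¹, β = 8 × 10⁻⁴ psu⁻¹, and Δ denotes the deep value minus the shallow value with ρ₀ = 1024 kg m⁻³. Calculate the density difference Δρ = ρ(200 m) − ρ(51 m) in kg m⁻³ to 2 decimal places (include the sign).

-0.43 kg m⁻³

ΔT = -2.5 K, ΔS = -1.02 psu (deep − shallow).
Δρ/ρ₀ = −(1.6 × 10⁻⁴)(-2.5) + (8 × 10⁻⁴)(-1.02) = -4.16 × 10⁻⁴.
Δρ = 1024 × (-4.16 × 10⁻⁴) = -0.43 kg m⁻³.
Negative Δρ: lighter below, statically unstable.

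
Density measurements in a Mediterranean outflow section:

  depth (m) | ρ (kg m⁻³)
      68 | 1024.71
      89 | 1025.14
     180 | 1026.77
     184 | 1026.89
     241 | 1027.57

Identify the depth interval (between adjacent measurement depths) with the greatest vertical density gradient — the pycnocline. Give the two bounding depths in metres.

180–184 m

Compute the density gradient over each adjacent pair:
  68–89 m: Δρ/Δz = 0.43/21 = 0.020 kg m⁻⁴
  89–180 m: Δρ/Δz = 1.63/91 = 0.018 kg m⁻⁴
  180–184 m: Δρ/Δz = 0.12/4 = 0.030 kg m⁻⁴
  184–241 m: Δρ/Δz = 0.68/57 = 0.012 kg m⁻⁴
The largest gradient is in the 180–184 m interval — the pycnocline.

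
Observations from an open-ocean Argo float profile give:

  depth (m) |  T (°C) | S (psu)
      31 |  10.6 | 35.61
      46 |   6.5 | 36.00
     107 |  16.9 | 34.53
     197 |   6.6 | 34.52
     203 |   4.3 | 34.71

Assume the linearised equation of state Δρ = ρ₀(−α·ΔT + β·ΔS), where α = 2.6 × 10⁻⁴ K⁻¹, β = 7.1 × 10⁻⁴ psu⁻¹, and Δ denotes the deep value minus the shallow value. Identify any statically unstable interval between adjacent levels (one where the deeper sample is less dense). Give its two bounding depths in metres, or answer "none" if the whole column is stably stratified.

46–107 m

Evaluate Δρ/ρ₀ = −αΔT + βΔS across each adjacent pair:
  31–46 m: −αΔT+βΔS = −(2.6 × 10⁻⁴)(-4.1)+(7.1 × 10⁻⁴)(+0.39) = 1.3 × 10⁻³ → stable
  46–107 m: −αΔT+βΔS = −(2.6 × 10⁻⁴)(+10.4)+(7.1 × 10⁻⁴)(-1.47) = -3.7 × 10⁻³ → UNSTABLE
  107–197 m: −αΔT+βΔS = −(2.6 × 10⁻⁴)(-10.3)+(7.1 × 10⁻⁴)(-0.01) = 2.7 × 10⁻³ → stable
  197–203 m: −αΔT+βΔS = −(2.6 × 10⁻⁴)(-2.3)+(7.1 × 10⁻⁴)(+0.19) = 7.3 × 10⁻⁴ → stable
The 46–107 m interval has Δρ < 0: lighter water underlies denser water.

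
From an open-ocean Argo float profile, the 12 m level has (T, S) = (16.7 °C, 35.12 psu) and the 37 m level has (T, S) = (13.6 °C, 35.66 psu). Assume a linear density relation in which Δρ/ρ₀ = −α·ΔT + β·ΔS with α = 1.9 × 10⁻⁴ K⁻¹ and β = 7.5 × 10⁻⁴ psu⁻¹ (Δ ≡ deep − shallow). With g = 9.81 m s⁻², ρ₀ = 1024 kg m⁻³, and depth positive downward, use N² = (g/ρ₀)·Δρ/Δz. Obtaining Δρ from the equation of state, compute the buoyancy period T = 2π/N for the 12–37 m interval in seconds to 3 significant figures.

ΔT = -3.1 K, ΔS = +0.54 psu (deep − shallow).
Δρ/ρ₀ = −αΔT + βΔS = 5.89 × 10⁻⁴ + 4.05 × 10⁻⁴ = 9.94 × 10⁻⁴, so Δρ ≈ 1.018 kg m⁻³.
N² = (g/ρ₀)·Δρ/Δz = g·(Δρ/ρ₀)/Δz = 9.81 × 9.94 × 10⁻⁴ / 25 = 3.9005 × 10⁻⁴ s⁻².
N = √(3.9005 × 10⁻⁴) = 0.019750 rad s⁻¹ → T = 2π/N = 318.14 s ≈ 318 s.

318 s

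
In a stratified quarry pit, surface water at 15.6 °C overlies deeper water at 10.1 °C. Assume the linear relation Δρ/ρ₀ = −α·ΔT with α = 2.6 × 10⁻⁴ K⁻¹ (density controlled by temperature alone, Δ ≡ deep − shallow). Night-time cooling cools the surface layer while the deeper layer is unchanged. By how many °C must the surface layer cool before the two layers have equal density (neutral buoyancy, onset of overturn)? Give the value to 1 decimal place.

5.5 °C

With temperature the only control, equal density requires T_surf′ = T_deep.
T_surf′ = 10.1 °C.
Cooling required: 15.6 − 10.1 = 5.5 °C.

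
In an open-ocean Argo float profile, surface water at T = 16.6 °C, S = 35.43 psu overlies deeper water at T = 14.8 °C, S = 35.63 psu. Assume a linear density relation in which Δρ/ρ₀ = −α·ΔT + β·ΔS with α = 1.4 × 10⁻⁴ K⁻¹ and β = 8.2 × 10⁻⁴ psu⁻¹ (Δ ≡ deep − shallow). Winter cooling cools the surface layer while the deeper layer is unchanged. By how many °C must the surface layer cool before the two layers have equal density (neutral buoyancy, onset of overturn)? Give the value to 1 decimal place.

Neutral buoyancy requires Δρ = 0, i.e. −α(T_deep − T_surf′) + β(S_deep − S_surf) = 0.
T_surf′ = T_deep − (β/α)·ΔS = 14.8 − (8.2 × 10⁻⁴/1.4 × 10⁻⁴)·(+0.20) = 13.629 °C.
Cooling required: 16.6 − (13.629) = 2.971 °C.

3.0 °C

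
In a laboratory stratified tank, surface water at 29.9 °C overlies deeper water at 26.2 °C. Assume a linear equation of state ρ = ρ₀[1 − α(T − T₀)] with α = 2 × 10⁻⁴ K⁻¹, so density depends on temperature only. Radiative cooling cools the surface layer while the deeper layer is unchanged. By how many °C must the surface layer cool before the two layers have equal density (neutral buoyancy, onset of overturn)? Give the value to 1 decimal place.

3.7 °C

With temperature the only control, equal density requires T_surf′ = T_deep.
T_surf′ = 26.2 °C.
Cooling required: 29.9 − 26.2 = 3.7 °C.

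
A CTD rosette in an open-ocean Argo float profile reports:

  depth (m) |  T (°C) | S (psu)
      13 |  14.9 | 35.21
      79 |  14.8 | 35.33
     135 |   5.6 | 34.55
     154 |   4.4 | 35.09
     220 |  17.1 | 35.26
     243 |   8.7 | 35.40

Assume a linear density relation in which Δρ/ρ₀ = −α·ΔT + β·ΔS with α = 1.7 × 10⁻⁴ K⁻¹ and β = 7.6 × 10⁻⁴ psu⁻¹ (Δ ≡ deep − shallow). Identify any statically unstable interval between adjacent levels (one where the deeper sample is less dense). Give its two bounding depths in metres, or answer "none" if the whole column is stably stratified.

Evaluate Δρ/ρ₀ = −αΔT + βΔS across each adjacent pair:
  13–79 m: −αΔT+βΔS = −(1.7 × 10⁻⁴)(-0.1)+(7.6 × 10⁻⁴)(+0.12) = 1.1 × 10⁻⁴ → stable
  79–135 m: −αΔT+βΔS = −(1.7 × 10⁻⁴)(-9.2)+(7.6 × 10⁻⁴)(-0.78) = 9.7 × 10⁻⁴ → stable
  135–154 m: −αΔT+βΔS = −(1.7 × 10⁻⁴)(-1.2)+(7.6 × 10⁻⁴)(+0.54) = 6.1 × 10⁻⁴ → stable
  154–220 m: −αΔT+βΔS = −(1.7 × 10⁻⁴)(+12.7)+(7.6 × 10⁻⁴)(+0.17) = -2.0 × 10⁻³ → UNSTABLE
  220–243 m: −αΔT+βΔS = −(1.7 × 10⁻⁴)(-8.4)+(7.6 × 10⁻⁴)(+0.14) = 1.5 × 10⁻³ → stable
The 154–220 m interval has Δρ < 0: lighter water underlies denser water.

154–220 m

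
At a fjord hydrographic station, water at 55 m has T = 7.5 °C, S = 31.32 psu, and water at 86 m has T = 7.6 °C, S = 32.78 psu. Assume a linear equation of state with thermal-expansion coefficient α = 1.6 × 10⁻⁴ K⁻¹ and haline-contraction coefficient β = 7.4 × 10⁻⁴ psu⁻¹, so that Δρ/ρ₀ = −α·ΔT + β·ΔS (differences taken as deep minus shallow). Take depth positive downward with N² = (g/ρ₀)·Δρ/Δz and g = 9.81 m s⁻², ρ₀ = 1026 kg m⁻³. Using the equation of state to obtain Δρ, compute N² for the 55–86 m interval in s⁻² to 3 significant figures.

ΔT = +0.1 K, ΔS = +1.46 psu (deep − shallow).
Δρ/ρ₀ = −αΔT + βΔS = -1.60 × 10⁻⁵ + 1.0804 × 10⁻³ = 1.0644 × 10⁻³, so Δρ ≈ 1.092 kg m⁻³.
N² = (g/ρ₀)·Δρ/Δz = g·(Δρ/ρ₀)/Δz = 9.81 × 1.0644 × 10⁻³ / 31 = 3.3683 × 10⁻⁴ s⁻² ≈ 3.37 × 10⁻⁴ s⁻².

3.37 × 10⁻⁴ s⁻²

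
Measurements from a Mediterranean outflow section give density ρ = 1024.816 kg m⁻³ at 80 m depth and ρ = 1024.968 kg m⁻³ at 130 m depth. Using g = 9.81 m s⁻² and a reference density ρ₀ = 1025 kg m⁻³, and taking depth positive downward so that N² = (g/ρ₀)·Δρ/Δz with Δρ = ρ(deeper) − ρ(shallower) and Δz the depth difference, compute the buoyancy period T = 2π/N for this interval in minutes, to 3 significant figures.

Δρ = 1024.968 − 1024.816 = 0.152 kg m⁻³ over Δz = 130 − 80 = 50 m.
N² = (9.81/1025) × (0.152/50) = 2.9095 × 10⁻⁵ s⁻².
N = √(2.9095 × 10⁻⁵) = 5.3940 × 10⁻³ rad s⁻¹, so T = 2π/N = 1.1648 × 10³ s = 19.413 min ≈ 19.4 min.

19.4 min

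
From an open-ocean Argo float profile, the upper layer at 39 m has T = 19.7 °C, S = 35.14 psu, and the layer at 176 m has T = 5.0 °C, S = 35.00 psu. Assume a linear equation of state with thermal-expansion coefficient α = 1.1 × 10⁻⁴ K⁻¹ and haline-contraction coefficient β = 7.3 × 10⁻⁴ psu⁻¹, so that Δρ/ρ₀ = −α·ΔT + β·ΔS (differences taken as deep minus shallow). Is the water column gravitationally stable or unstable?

ΔT = 5.0 − 19.7 = -14.7 K and ΔS = 35.00 − 35.14 = -0.14 psu (deep − shallow).
−αΔT = 1.617 × 10⁻³; βΔS = -1.022 × 10⁻⁴; sum Δρ/ρ₀ = 1.5148 × 10⁻³.
Δρ/ρ₀ > 0, so Δρ > 0: deeper water is denser → statically stable.

stable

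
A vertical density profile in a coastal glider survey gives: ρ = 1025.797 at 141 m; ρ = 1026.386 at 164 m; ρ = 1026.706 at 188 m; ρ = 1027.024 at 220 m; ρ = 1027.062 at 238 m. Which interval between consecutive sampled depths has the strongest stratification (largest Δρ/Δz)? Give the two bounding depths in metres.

Compute the density gradient over each adjacent pair:
  141–164 m: Δρ/Δz = 0.589/23 = 0.026 kg m⁻⁴
  164–188 m: Δρ/Δz = 0.320/24 = 0.013 kg m⁻⁴
  188–220 m: Δρ/Δz = 0.318/32 = 9.9 × 10⁻³ kg m⁻⁴
  220–238 m: Δρ/Δz = 0.038/18 = 2.1 × 10⁻³ kg m⁻⁴
The largest gradient is in the 141–164 m interval — the pycnocline.

141–164 m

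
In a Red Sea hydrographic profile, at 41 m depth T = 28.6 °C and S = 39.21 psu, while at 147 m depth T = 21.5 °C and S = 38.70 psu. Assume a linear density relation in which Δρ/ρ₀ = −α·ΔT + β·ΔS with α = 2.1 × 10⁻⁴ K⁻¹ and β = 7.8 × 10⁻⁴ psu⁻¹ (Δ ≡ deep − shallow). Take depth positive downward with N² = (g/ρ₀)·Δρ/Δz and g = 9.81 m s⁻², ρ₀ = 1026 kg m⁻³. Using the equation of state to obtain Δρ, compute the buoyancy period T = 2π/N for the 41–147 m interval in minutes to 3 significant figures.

ΔT = -7.1 K, ΔS = -0.51 psu (deep − shallow).
Δρ/ρ₀ = −αΔT + βΔS = 1.491 × 10⁻³ − 3.978 × 10⁻⁴ = 1.0932 × 10⁻³, so Δρ ≈ 1.122 kg m⁻³.
N² = (g/ρ₀)·Δρ/Δz = g·(Δρ/ρ₀)/Δz = 9.81 × 1.0932 × 10⁻³ / 106 = 1.0117 × 10⁻⁴ s⁻².
N = √(1.0117 × 10⁻⁴) = 0.010058 rad s⁻¹ → T = 2π/N = 624.70 s = 10.412 min ≈ 10.4 min.

10.4 min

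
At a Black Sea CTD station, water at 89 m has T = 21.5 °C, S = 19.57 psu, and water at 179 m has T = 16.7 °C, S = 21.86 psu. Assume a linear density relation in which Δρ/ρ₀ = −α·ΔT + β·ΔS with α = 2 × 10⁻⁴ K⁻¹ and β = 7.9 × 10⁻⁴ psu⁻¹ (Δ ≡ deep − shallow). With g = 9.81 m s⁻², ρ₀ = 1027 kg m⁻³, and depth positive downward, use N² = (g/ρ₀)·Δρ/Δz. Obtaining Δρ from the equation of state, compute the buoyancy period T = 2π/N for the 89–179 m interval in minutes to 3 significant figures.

6.03 min

ΔT = -4.8 K, ΔS = +2.29 psu (deep − shallow).
Δρ/ρ₀ = −αΔT + βΔS = 9.60 × 10⁻⁴ + 1.8091 × 10⁻³ = 2.7691 × 10⁻³, so Δρ ≈ 2.844 kg m⁻³.
N² = (g/ρ₀)·Δρ/Δz = g·(Δρ/ρ₀)/Δz = 9.81 × 2.7691 × 10⁻³ / 90 = 3.0183 × 10⁻⁴ s⁻².
N = √(3.0183 × 10⁻⁴) = 0.017373 rad s⁻¹ → T = 2π/N = 361.66 s = 6.0277 min ≈ 6.03 min.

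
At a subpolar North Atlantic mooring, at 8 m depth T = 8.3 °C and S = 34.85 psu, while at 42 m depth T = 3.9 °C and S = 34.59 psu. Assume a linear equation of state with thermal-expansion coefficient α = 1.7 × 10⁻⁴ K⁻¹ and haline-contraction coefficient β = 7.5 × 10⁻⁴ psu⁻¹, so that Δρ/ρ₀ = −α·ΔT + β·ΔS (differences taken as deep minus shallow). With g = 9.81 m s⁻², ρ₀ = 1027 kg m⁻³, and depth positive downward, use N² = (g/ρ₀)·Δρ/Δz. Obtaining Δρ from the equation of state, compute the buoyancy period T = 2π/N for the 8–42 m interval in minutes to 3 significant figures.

ΔT = -4.4 K, ΔS = -0.26 psu (deep − shallow).
Δρ/ρ₀ = −αΔT + βΔS = 7.48 × 10⁻⁴ − 1.95 × 10⁻⁴ = 5.53 × 10⁻⁴, so Δρ ≈ 0.5679 kg m⁻³.
N² = (g/ρ₀)·Δρ/Δz = g·(Δρ/ρ₀)/Δz = 9.81 × 5.53 × 10⁻⁴ / 34 = 1.5956 × 10⁻⁴ s⁻².
N = √(1.5956 × 10⁻⁴) = 0.012632 rad s⁻¹ → T = 2π/N = 497.40 s = 8.2900 min ≈ 8.29 min.

8.29 min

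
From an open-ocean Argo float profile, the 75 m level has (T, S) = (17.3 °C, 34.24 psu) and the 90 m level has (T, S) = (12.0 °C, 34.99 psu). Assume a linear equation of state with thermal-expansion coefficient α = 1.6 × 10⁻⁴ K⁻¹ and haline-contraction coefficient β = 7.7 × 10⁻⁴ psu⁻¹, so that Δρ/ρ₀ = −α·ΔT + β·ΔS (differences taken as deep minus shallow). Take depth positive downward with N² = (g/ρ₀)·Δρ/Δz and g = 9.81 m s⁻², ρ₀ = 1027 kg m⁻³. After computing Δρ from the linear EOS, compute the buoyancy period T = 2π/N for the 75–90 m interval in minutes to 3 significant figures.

ΔT = -5.3 K, ΔS = +0.75 psu (deep − shallow).
Δρ/ρ₀ = −αΔT + βΔS = 8.48 × 10⁻⁴ + 5.775 × 10⁻⁴ = 1.4255 × 10⁻³, so Δρ ≈ 1.464 kg m⁻³.
N² = (g/ρ₀)·Δρ/Δz = g·(Δρ/ρ₀)/Δz = 9.81 × 1.4255 × 10⁻³ / 15 = 9.3228 × 10⁻⁴ s⁻².
N = √(9.3228 × 10⁻⁴) = 0.030533 rad s⁻¹ → T = 2π/N = 205.78 s = 3.4297 min ≈ 3.43 min.

3.43 min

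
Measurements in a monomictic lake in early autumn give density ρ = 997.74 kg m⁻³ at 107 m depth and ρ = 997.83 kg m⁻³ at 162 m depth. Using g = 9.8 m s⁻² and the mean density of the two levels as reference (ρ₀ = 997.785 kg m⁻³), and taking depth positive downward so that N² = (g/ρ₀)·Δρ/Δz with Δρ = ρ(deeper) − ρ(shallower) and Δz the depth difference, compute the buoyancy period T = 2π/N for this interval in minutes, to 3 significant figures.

Δρ = 997.83 − 997.74 = 0.09 kg m⁻³ over Δz = 162 − 107 = 55 m.
N² = (9.8/997.785) × (0.09/55) = 1.6072 × 10⁻⁵ s⁻².
N = √(1.6072 × 10⁻⁵) = 4.0090 × 10⁻³ rad s⁻¹, so T = 2π/N = 1.5673 × 10³ s = 26.122 min ≈ 26.1 min.

26.1 min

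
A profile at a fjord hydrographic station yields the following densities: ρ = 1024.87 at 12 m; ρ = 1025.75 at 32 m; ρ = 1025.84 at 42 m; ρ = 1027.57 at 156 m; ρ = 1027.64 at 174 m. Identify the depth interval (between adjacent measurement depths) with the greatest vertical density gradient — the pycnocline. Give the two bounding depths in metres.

12–32 m

Compute the density gradient over each adjacent pair:
  12–32 m: Δρ/Δz = 0.88/20 = 0.044 kg m⁻⁴
  32–42 m: Δρ/Δz = 0.09/10 = 9.0 × 10⁻³ kg m⁻⁴
  42–156 m: Δρ/Δz = 1.73/114 = 0.015 kg m⁻⁴
  156–174 m: Δρ/Δz = 0.07/18 = 3.9 × 10⁻³ kg m⁻⁴
The largest gradient is in the 12–32 m interval — the pycnocline.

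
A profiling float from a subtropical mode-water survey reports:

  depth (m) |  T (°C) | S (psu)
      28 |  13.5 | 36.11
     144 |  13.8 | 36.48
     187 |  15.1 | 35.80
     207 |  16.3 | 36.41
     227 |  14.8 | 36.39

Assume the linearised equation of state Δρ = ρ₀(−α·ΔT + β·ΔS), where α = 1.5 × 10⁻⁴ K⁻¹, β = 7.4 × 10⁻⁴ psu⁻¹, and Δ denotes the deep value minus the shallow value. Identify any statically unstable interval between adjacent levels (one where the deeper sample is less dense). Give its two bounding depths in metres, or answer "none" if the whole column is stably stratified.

144–187 m

Evaluate Δρ/ρ₀ = −αΔT + βΔS across each adjacent pair:
  28–144 m: −αΔT+βΔS = −(1.5 × 10⁻⁴)(+0.3)+(7.4 × 10⁻⁴)(+0.37) = 2.3 × 10⁻⁴ → stable
  144–187 m: −αΔT+βΔS = −(1.5 × 10⁻⁴)(+1.3)+(7.4 × 10⁻⁴)(-0.68) = -7.0 × 10⁻⁴ → UNSTABLE
  187–207 m: −αΔT+βΔS = −(1.5 × 10⁻⁴)(+1.2)+(7.4 × 10⁻⁴)(+0.61) = 2.7 × 10⁻⁴ → stable
  207–227 m: −αΔT+βΔS = −(1.5 × 10⁻⁴)(-1.5)+(7.4 × 10⁻⁴)(-0.02) = 2.1 × 10⁻⁴ → stable
The 144–187 m interval has Δρ < 0: lighter water underlies denser water.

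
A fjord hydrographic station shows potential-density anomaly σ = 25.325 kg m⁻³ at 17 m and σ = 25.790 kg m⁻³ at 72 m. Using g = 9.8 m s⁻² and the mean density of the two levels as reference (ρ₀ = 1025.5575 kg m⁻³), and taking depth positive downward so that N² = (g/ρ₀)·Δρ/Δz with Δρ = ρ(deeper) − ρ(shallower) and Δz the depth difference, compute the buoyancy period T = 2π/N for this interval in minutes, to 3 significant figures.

11.7 min

Δρ = 1025.790 − 1025.325 = 0.465 kg m⁻³ over Δz = 72 − 17 = 55 m.
N² = (9.8/1025.5575) × (0.465/55) = 8.0790 × 10⁻⁵ s⁻².
N = √(8.0790 × 10⁻⁵) = 8.9883 × 10⁻³ rad s⁻¹, so T = 2π/N = 699.04 s = 11.651 min ≈ 11.7 min.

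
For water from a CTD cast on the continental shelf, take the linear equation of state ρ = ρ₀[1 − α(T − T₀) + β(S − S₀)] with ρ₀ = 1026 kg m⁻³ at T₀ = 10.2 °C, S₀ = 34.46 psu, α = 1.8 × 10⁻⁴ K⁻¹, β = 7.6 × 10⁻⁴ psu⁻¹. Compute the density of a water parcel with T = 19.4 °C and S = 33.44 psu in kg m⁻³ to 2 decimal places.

1023.51 kg m⁻³

T − T₀ = +9.2 K, S − S₀ = -1.02 psu.
Bracket = 1 − α·(+9.2) + β·(-1.02) = 1 + (-2.4312 × 10⁻³) = 0.9975688.
ρ = 1026 × 0.9975688 = 1023.51 kg m⁻³.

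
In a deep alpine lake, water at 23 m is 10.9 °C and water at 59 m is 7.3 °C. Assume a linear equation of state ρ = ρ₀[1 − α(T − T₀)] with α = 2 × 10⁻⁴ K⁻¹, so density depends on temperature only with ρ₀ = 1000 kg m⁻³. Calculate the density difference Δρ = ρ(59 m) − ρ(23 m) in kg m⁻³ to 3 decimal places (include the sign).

ΔT = -3.6 K, Δρ/ρ₀ = −αΔT = 7.20 × 10⁻⁴.
Δρ = 1000 × (7.20 × 10⁻⁴) = +0.720 kg m⁻³.
Positive Δρ: denser below, stable.

+0.720 kg m⁻³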